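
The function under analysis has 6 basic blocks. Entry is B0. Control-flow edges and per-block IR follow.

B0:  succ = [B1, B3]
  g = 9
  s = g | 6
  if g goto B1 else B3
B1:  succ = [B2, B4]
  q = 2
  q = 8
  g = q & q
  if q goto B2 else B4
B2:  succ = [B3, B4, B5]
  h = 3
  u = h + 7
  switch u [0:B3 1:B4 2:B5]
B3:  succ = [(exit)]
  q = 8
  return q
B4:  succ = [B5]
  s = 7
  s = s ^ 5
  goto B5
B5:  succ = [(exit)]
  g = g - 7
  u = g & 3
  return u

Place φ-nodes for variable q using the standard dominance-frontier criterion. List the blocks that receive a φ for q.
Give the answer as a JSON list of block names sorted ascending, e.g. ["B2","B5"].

idom tree: B1←B0 B2←B1 B3←B0 B4←B1 B5←B1
Dom∩ at merges:
  B3: preds {B0,B2}: {B0} ∩ {B0,B1,B2} = {B0}; idom=B0
  B4: preds {B1,B2}: {B0,B1} ∩ {B0,B1,B2} = {B0,B1}; idom=B1
  B5: preds {B2,B4}: {B0,B1,B2} ∩ {B0,B1,B4} = {B0,B1}; idom=B1

DF derivation:
  join B3 pred B0: · stop@B0
  join B3 pred B2: B2→B1 stop@B0
  join B4 pred B1: · stop@B1
  join B4 pred B2: B2 stop@B1
  join B5 pred B2: B2 stop@B1
  join B5 pred B4: B4 stop@B1
  B0: DF=∅
  B1: DF={B3}
  B2: DF={B3,B4,B5}
  B3: DF=∅
  B4: DF={B5}
  B5: DF=∅

φ for q: defs {B1,B3}
  DF⁺ = {B3}

Answer: ["B3"]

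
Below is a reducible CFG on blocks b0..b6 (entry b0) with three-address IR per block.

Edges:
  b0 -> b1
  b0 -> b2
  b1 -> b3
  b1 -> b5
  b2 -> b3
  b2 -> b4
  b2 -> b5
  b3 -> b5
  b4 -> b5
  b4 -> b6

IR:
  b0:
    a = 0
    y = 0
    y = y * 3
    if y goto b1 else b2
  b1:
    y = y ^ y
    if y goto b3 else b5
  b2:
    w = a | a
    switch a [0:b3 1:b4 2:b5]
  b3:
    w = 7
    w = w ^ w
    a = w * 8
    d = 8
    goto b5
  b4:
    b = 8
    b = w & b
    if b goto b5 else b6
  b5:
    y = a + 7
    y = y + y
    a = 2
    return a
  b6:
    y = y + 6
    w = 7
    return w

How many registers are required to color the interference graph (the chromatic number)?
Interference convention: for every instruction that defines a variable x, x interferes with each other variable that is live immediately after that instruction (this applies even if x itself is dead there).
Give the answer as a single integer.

Answer: 4

Working:
Per-block:
  b0 def {a,y} use ∅
  b1 def {y} use {y}
  b2 def {w} use {a}
  b3 def {a,d,w} use ∅
  b4 def {b} use {w}
  b5 def {a,y} use {a}
  b6 def {w,y} use {y}

Live sets:
  live b0: ∅→{a,y}
  live b1: {a,y}→{a}
  live b2: {a,y}→{a,w,y}
  live b3: ∅→{a}
  live b4: {a,w,y}→{a,y}
  live b5: {a}→∅
  live b6: {y}→∅

Interference:
  a — {b,d,w,y}
  b — {a,w,y}
  d — {a}
  w — {a,b,y}
  y — {a,b,w}

Chromatic number:
  lower bound: {a,b,w,y} mutually conflict ⇒ χ ≥ 4
  assign a→c0 b→c1 d→c1 w→c2 y→c3 — no edge inside a register ⇒ χ ≤ 4
  χ = 4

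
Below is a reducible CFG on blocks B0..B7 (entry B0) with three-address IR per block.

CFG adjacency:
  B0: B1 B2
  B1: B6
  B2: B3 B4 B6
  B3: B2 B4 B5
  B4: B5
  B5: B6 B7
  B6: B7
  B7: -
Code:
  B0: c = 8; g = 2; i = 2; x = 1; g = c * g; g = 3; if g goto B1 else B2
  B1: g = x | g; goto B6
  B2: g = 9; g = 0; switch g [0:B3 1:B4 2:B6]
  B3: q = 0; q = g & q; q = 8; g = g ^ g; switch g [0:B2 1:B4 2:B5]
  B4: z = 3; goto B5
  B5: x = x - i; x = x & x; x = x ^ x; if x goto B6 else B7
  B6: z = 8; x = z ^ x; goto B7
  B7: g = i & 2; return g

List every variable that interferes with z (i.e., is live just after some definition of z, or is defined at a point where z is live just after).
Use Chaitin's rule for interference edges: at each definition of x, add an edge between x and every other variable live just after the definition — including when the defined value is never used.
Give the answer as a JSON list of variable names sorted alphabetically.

def/use:
  B0: def={c,g,i,x} ue=∅
  B1: def={g} ue={g,x}
  B2: def={g} ue=∅
  B3: def={g,q} ue={g}
  B4: def={z} ue=∅
  B5: def={x} ue={i,x}
  B6: def={x,z} ue={x}
  B7: def={g} ue={i}

Liveness:
  B0 li=∅ lo={g,i,x}
  B1 li={g,i,x} lo={i,x}
  B2 li={i,x} lo={g,i,x}
  B3 li={g,i,x} lo={i,x}
  B4 li={i,x} lo={i,x}
  B5 li={i,x} lo={i,x}
  B6 li={i,x} lo={i}
  B7 li={i} lo=∅

Conflict graph:
  c — {g,i,x}
  g — {c,i,q,x}
  i — {c,g,q,x,z}
  q — {g,i,x}
  x — {c,g,i,q,z}
  z — {i,x}

N(z) = ["i", "x"]

Answer: ["i", "x"]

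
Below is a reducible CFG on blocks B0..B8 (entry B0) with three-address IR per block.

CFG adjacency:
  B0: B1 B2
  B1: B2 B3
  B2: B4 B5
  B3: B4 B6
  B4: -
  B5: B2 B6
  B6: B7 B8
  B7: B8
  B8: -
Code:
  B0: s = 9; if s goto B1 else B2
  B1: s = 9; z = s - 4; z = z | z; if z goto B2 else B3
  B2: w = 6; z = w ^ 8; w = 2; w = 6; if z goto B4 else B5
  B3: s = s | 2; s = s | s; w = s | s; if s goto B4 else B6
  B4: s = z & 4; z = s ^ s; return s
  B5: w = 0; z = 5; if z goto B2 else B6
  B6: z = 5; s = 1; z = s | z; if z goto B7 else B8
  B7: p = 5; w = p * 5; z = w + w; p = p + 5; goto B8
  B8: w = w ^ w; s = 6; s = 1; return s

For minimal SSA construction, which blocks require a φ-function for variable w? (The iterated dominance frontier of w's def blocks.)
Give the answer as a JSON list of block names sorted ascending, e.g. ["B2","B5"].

idom tree: B1←B0 B2←B0 B3←B1 B4←B0 B5←B2 B6←B0 B7←B6 B8←B6
Join-block Dom:
  B2: preds {B0,B1,B5}: {B0} ∩ {B0,B1} ∩ {B0,B2,B5} = {B0}; idom=B0
  B4: preds {B2,B3}: {B0,B2} ∩ {B0,B1,B3} = {B0}; idom=B0
  B6: preds {B3,B5}: {B0,B1,B3} ∩ {B0,B2,B5} = {B0}; idom=B0
  B8: preds {B6,B7}: {B0,B6} ∩ {B0,B6,B7} = {B0,B6}; idom=B6

DF walk-up:
  B2←B0: walk · to B0
  B2←B1: walk B1 to B0
  B2←B5: walk B5→B2 to B0
  B4←B2: walk B2 to B0
  B4←B3: walk B3→B1 to B0
  B6←B3: walk B3→B1 to B0
  B6←B5: walk B5→B2 to B0
  B8←B6: walk · to B6
  B8←B7: walk B7 to B6
  DF(B0)=∅
  DF(B1)={B2,B4,B6}
  DF(B2)={B2,B4,B6}
  DF(B3)={B4,B6}
  DF(B4)=∅
  DF(B5)={B2,B6}
  DF(B6)=∅
  DF(B7)={B8}
  DF(B8)=∅

φ for w: defs {B2,B3,B5,B7,B8}
  DF⁺ = {B2,B4,B6,B8}

Answer: ["B2", "B4", "B6", "B8"]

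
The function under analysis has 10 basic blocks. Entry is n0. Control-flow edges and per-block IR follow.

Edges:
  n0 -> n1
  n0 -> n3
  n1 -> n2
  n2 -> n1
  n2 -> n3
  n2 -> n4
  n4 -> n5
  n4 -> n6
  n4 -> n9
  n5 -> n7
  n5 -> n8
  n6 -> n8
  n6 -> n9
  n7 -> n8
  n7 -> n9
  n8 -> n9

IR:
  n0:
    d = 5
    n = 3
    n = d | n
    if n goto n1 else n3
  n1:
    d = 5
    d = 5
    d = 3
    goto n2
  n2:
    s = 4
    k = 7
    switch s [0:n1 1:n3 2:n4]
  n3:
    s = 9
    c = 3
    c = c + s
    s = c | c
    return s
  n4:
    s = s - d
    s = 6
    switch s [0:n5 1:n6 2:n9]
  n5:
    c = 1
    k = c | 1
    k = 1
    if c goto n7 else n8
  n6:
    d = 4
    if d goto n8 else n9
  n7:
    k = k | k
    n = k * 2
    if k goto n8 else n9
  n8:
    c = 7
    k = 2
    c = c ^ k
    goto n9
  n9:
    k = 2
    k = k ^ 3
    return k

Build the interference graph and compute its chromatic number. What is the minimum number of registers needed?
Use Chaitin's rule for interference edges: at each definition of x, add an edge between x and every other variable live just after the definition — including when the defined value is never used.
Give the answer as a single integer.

def/use:
  n0: def={d,n} ue=∅
  n1: def={d} ue=∅
  n2: def={k,s} ue=∅
  n3: def={c,s} ue=∅
  n4: def={s} ue={d,s}
  n5: def={c,k} ue=∅
  n6: def={d} ue=∅
  n7: def={k,n} ue={k}
  n8: def={c,k} ue=∅
  n9: def={k} ue=∅

Live sets:
  n0 li=∅ lo=∅
  n1 li=∅ lo={d}
  n2 li={d} lo={d,s}
  n3 li=∅ lo=∅
  n4 li={d,s} lo=∅
  n5 li=∅ lo={k}
  n6 li=∅ lo=∅
  n7 li={k} lo=∅
  n8 li=∅ lo=∅
  n9 li=∅ lo=∅

Interference:
  c↔{k,s}
  d↔{k,n,s}
  k↔{c,d,n,s}
  n↔{d,k}
  s↔{c,d,k}

Colouring:
  clique {c,k,s} ⇒ need ≥ 3
  assign c→R1 d→R1 k→R0 n→R2 s→R2 — no edge inside a register ⇒ χ ≤ 3
  χ = 3

Answer: 3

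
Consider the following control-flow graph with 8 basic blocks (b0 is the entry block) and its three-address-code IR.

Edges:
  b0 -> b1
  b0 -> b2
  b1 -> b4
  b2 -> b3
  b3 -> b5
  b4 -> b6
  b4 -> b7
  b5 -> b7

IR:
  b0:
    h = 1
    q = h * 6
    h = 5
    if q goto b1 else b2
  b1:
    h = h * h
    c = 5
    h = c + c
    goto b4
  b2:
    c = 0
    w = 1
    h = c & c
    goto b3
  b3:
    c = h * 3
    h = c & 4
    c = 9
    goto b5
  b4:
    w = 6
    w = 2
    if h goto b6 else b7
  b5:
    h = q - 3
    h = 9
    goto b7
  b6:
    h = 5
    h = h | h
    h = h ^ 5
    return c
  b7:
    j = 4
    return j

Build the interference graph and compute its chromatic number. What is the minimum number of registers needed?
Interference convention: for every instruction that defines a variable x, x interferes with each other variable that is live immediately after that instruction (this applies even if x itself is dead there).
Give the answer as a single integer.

def/use:
  b0: {h,q} / ∅
  b1: {c,h} / {h}
  b2: {c,h,w} / ∅
  b3: {c,h} / {h}
  b4: {w} / {h}
  b5: {h} / {q}
  b6: {h} / {c}
  b7: {j} / ∅

Live sets:
  live b0: ∅→{h,q}
  live b1: {h}→{c,h}
  live b2: {q}→{h,q}
  live b3: {h,q}→{q}
  live b4: {c,h}→{c}
  live b5: {q}→∅
  live b6: {c}→∅
  live b7: ∅→∅

Conflict graph:
  c: {h,q,w}
  h: {c,q,w}
  j: ∅
  q: {c,h,w}
  w: {c,h,q}

Colouring:
  clique {c,h,q,w} ⇒ need ≥ 4
  assign c→R0 h→R1 j→R0 q→R2 w→R3 — no edge inside a register ⇒ χ ≤ 4
  χ = 4

Answer: 4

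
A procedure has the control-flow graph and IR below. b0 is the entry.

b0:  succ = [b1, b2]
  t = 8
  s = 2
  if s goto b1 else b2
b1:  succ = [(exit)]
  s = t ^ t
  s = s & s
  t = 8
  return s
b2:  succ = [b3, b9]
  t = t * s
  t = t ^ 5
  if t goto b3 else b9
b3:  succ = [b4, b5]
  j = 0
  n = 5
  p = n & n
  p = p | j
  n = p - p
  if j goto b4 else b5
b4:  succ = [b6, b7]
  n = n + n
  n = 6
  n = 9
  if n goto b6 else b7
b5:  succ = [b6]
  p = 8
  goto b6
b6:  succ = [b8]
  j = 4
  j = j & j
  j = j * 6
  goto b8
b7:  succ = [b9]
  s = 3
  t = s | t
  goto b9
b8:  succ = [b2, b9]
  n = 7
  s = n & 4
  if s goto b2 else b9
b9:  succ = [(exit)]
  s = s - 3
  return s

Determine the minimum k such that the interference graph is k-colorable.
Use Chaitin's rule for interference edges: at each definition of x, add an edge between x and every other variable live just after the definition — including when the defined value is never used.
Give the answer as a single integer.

Answer: 3

Working:
Per-block:
  b0: {s,t} / ∅
  b1: {s,t} / {t}
  b2: {t} / {s,t}
  b3: {j,n,p} / ∅
  b4: {n} / {n}
  b5: {p} / ∅
  b6: {j} / ∅
  b7: {s,t} / {t}
  b8: {n,s} / ∅
  b9: {s} / {s}

Liveness:
  b0: in=∅ out={s,t}
  b1: in={t} out=∅
  b2: in={s,t} out={s,t}
  b3: in={t} out={n,t}
  b4: in={n,t} out={t}
  b5: in={t} out={t}
  b6: in={t} out={t}
  b7: in={t} out={s}
  b8: in={t} out={s,t}
  b9: in={s} out=∅

Conflict graph:
  j: {n,p,t}
  n: {j,t}
  p: {j,t}
  s: {t}
  t: {j,n,p,s}

Registers:
  lower bound: {j,n,t} mutually conflict ⇒ χ ≥ 3
  assign j→c1 n→c2 p→c2 s→c1 t→c0 — no edge inside a register ⇒ χ ≤ 3
  χ = 3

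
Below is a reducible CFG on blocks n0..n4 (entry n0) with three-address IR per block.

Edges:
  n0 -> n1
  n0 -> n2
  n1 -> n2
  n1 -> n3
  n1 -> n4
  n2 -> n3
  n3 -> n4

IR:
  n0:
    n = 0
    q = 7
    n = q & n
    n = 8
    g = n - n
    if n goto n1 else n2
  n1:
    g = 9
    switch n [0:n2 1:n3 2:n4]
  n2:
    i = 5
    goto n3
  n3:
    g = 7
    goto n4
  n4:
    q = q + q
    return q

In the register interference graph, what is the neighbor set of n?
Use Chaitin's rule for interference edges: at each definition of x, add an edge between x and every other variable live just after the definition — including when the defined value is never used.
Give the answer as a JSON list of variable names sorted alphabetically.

Per-block:
  n0: {g,n,q} / ∅
  n1: {g} / {n}
  n2: {i} / ∅
  n3: {g} / ∅
  n4: {q} / {q}

Live sets:
  n0: in=∅ out={n,q}
  n1: in={n,q} out={q}
  n2: in={q} out={q}
  n3: in={q} out={q}
  n4: in={q} out=∅

Interference:
  g: {n,q}
  i: {q}
  n: {g,q}
  q: {g,i,n}

N(n) = ["g", "q"]

Answer: ["g", "q"]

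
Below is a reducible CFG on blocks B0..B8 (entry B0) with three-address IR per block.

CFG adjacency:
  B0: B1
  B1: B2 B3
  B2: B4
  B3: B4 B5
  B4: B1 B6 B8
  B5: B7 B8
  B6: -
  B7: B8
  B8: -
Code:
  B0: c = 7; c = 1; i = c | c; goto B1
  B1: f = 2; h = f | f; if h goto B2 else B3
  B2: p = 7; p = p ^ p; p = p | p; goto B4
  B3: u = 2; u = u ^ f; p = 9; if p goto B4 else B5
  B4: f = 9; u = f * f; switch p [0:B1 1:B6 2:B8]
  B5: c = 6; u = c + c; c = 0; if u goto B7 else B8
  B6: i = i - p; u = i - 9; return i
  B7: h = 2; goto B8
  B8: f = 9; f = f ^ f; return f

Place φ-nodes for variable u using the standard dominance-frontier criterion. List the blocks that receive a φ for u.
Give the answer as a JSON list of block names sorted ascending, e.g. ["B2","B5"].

Answer: ["B1", "B4", "B8"]

Working:
idom tree: B1←B0 B2←B1 B3←B1 B4←B1 B5←B3 B6←B4 B7←B5 B8←B1
Dom at joins:
  B1: preds {B0,B4}: {B0} ∩ {B0,B1,B4} = {B0}; idom=B0
  B4: preds {B2,B3}: {B0,B1,B2} ∩ {B0,B1,B3} = {B0,B1}; idom=B1
  B8: preds {B4,B5,B7}: {B0,B1,B4} ∩ {B0,B1,B3,B5} ∩ {B0,B1,B3,B5,B7} = {B0,B1}; idom=B1

DF walk-up:
  B1←B0: walk · to B0
  B1←B4: walk B4→B1 to B0
  B4←B2: walk B2 to B1
  B4←B3: walk B3 to B1
  B8←B4: walk B4 to B1
  B8←B5: walk B5→B3 to B1
  B8←B7: walk B7→B5→B3 to B1
  B0 → ∅
  B1 → {B1}
  B2 → {B4}
  B3 → {B4,B8}
  B4 → {B1,B8}
  B5 → {B8}
  B6 → ∅
  B7 → {B8}
  B8 → ∅

φ for u: defs {B3,B4,B5,B6}
  DF⁺ = {B1,B4,B8}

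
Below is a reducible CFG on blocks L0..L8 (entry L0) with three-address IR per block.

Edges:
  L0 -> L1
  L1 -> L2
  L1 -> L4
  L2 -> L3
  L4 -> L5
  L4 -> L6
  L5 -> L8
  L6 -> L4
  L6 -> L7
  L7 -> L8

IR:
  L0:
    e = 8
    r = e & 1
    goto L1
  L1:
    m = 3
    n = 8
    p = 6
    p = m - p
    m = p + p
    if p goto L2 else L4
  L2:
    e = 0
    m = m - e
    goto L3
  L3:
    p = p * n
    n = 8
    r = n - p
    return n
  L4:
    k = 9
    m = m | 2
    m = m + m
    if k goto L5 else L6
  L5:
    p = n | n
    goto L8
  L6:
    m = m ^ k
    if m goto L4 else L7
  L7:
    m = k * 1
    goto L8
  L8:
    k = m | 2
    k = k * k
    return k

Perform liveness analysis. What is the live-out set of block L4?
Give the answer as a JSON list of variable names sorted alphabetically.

Answer: ["k", "m", "n"]

Derivation:
Block summaries:
  L0: {e,r} / ∅
  L1: {m,n,p} / ∅
  L2: {e,m} / {m}
  L3: {n,p,r} / {n,p}
  L4: {k,m} / {m}
  L5: {p} / {n}
  L6: {m} / {k,m}
  L7: {m} / {k}
  L8: {k} / {m}

Live sets:
  L0 li=∅ lo=∅
  L1 li=∅ lo={m,n,p}
  L2 li={m,n,p} lo={n,p}
  L3 li={n,p} lo=∅
  L4 li={m,n} lo={k,m,n}
  L5 li={m,n} lo={m}
  L6 li={k,m,n} lo={k,m,n}
  L7 li={k} lo={m}
  L8 li={m} lo=∅

live-out(L4) = ["k", "m", "n"]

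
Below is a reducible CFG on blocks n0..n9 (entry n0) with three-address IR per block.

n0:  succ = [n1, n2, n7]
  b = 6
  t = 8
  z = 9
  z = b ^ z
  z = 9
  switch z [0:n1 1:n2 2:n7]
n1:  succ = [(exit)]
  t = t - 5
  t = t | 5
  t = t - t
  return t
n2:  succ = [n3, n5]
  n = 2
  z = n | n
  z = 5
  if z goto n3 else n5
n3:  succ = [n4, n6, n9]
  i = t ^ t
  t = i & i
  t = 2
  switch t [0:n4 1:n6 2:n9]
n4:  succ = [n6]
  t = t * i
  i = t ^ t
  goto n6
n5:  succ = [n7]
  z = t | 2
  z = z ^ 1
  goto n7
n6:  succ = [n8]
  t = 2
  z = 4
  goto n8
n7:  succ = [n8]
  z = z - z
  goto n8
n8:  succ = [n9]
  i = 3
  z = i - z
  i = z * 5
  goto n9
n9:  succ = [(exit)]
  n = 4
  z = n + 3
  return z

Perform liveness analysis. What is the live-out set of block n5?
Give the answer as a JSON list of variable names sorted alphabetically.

Per-block:
  n0: {b,t,z} / ∅
  n1: {t} / {t}
  n2: {n,z} / ∅
  n3: {i,t} / {t}
  n4: {i,t} / {i,t}
  n5: {z} / {t}
  n6: {t,z} / ∅
  n7: {z} / {z}
  n8: {i,z} / {z}
  n9: {n,z} / ∅

Live sets:
  live n0: ∅→{t,z}
  live n1: {t}→∅
  live n2: {t}→{t}
  live n3: {t}→{i,t}
  live n4: {i,t}→∅
  live n5: {t}→{z}
  live n6: ∅→{z}
  live n7: {z}→{z}
  live n8: {z}→∅
  live n9: ∅→∅

live-out(n5) = ["z"]

Answer: ["z"]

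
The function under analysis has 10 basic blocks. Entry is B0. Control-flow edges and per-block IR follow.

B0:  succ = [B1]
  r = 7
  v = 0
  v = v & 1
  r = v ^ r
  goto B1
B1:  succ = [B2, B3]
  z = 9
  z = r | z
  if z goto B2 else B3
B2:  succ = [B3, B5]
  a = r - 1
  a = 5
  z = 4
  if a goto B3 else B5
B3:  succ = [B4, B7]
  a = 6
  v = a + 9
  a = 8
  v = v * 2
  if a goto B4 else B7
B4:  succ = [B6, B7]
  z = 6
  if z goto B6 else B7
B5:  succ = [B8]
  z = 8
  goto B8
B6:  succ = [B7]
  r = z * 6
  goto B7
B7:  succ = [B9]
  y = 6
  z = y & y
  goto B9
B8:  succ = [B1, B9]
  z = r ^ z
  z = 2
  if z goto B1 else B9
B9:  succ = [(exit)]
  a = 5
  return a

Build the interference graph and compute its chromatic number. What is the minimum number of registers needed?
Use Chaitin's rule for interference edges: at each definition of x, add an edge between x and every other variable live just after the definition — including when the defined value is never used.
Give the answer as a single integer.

Answer: 3

Derivation:
def/use:
  B0: {r,v} / ∅
  B1: {z} / {r}
  B2: {a,z} / {r}
  B3: {a,v} / ∅
  B4: {z} / ∅
  B5: {z} / ∅
  B6: {r} / {z}
  B7: {y,z} / ∅
  B8: {z} / {r,z}
  B9: {a} / ∅

Live sets:
  live B0: ∅→{r}
  live B1: {r}→{r}
  live B2: {r}→{r}
  live B3: ∅→∅
  live B4: ∅→{z}
  live B5: {r}→{r,z}
  live B6: {z}→∅
  live B7: ∅→∅
  live B8: {r,z}→{r}
  live B9: ∅→∅

Interference:
  a — {r,v,z}
  r — {a,v,z}
  v — {a,r}
  y — ∅
  z — {a,r}

Colouring:
  lower bound: {a,r,v} mutually conflict ⇒ χ ≥ 3
  assign a→r0 r→r1 v→r2 y→r0 z→r2 — no edge inside a register ⇒ χ ≤ 3
  χ = 3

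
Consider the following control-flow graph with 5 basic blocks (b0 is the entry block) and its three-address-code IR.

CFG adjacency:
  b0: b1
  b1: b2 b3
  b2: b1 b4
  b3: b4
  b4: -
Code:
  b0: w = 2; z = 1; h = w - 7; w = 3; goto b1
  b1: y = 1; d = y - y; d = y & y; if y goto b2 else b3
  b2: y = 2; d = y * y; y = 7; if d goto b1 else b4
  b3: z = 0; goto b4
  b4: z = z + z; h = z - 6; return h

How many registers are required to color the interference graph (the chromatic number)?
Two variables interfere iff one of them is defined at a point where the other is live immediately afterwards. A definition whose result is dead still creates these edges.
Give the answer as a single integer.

def/use:
  b0: def={h,w,z} ue=∅
  b1: def={d,y} ue=∅
  b2: def={d,y} ue=∅
  b3: def={z} ue=∅
  b4: def={h,z} ue={z}

Backward fixpoint:
  b0 li=∅ lo={z}
  b1 li={z} lo={z}
  b2 li={z} lo={z}
  b3 li=∅ lo={z}
  b4 li={z} lo=∅

Conflict graph:
  d: {y,z}
  h: {z}
  w: {z}
  y: {d,z}
  z: {d,h,w,y}

Registers:
  lower bound: {d,y,z} mutually conflict ⇒ χ ≥ 3
  assign d→R1 h→R1 w→R1 y→R2 z→R0 — no edge inside a register ⇒ χ ≤ 3
  χ = 3

Answer: 3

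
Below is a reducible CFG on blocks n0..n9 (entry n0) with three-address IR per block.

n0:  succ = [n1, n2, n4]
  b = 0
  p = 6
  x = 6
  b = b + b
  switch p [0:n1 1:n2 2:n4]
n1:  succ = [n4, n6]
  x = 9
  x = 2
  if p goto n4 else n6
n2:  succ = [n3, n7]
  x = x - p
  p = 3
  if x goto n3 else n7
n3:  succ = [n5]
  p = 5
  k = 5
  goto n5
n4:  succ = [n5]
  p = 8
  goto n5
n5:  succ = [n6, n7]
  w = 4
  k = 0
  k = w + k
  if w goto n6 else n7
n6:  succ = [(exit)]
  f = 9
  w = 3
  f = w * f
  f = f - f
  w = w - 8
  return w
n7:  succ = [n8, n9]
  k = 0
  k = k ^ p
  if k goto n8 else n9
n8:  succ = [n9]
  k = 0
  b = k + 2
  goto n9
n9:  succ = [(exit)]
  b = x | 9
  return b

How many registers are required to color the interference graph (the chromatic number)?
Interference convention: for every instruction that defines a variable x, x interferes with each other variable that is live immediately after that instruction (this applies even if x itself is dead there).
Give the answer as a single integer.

Per-block:
  n0 def {b,p,x} use ∅
  n1 def {x} use {p}
  n2 def {p,x} use {p,x}
  n3 def {k,p} use ∅
  n4 def {p} use ∅
  n5 def {k,w} use ∅
  n6 def {f,w} use ∅
  n7 def {k} use {p}
  n8 def {b,k} use ∅
  n9 def {b} use {x}

Liveness:
  n0: in=∅ out={p,x}
  n1: in={p} out={x}
  n2: in={p,x} out={p,x}
  n3: in={x} out={p,x}
  n4: in={x} out={p,x}
  n5: in={p,x} out={p,x}
  n6: in=∅ out=∅
  n7: in={p,x} out={x}
  n8: in={x} out={x}
  n9: in={x} out=∅

Interference:
  b↔{p,x}
  f↔{w}
  k↔{p,w,x}
  p↔{b,k,w,x}
  w↔{f,k,p,x}
  x↔{b,k,p,w}

Chromatic number:
  clique {k,p,w,x} ⇒ need ≥ 4
  4-colouring: R0={f,p}  R1={b,w}  R2={x}  R3={k}
  χ = 4

Answer: 4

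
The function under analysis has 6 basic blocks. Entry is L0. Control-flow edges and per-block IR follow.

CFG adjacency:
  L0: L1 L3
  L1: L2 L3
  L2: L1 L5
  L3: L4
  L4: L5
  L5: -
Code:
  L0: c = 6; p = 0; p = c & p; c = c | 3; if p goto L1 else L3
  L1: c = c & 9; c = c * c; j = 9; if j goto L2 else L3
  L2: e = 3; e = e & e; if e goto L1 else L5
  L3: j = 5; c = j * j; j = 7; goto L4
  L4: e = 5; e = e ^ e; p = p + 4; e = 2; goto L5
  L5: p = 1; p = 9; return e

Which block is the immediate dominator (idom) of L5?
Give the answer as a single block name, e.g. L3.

idom tree: L1←L0 L2←L1 L3←L0 L4←L3 L5←L0
Join-block Dom:
  L1: preds {L0,L2}: {L0} ∩ {L0,L1,L2} = {L0}; idom=L0
  L3: preds {L0,L1}: {L0} ∩ {L0,L1} = {L0}; idom=L0
  L5: preds {L2,L4}: {L0,L1,L2} ∩ {L0,L3,L4} = {L0}; idom=L0

idom(L5) = L0

Answer: L0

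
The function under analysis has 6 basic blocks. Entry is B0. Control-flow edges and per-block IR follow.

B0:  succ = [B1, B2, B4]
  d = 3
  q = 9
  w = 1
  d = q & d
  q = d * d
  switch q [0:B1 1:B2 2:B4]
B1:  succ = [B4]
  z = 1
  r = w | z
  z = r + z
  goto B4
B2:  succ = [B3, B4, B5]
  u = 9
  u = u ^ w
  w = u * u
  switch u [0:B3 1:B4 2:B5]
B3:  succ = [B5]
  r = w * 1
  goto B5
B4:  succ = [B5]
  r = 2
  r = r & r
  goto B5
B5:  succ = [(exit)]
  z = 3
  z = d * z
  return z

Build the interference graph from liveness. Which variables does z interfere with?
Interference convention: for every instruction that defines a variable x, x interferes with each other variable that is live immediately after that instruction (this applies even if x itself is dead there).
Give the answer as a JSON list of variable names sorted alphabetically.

def/use:
  B0: {d,q,w} / ∅
  B1: {r,z} / {w}
  B2: {u,w} / {w}
  B3: {r} / {w}
  B4: {r} / ∅
  B5: {z} / {d}

Liveness:
  live B0: ∅→{d,w}
  live B1: {d,w}→{d}
  live B2: {d,w}→{d,w}
  live B3: {d,w}→{d}
  live B4: {d}→{d}
  live B5: {d}→∅

Interference:
  d — {q,r,u,w,z}
  q — {d,w}
  r — {d,z}
  u — {d,w}
  w — {d,q,u,z}
  z — {d,r,w}

N(z) = ["d", "r", "w"]

Answer: ["d", "r", "w"]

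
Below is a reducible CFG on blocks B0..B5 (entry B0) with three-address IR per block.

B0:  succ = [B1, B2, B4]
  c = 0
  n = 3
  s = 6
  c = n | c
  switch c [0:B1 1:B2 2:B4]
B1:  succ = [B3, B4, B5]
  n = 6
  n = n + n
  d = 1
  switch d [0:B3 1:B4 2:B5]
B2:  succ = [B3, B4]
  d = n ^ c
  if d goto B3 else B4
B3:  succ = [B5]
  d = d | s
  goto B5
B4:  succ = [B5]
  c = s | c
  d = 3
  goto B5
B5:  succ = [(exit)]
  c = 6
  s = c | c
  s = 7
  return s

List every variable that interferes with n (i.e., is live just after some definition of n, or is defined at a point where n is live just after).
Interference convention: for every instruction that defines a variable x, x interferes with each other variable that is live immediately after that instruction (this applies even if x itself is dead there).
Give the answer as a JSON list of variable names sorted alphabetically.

Block summaries:
  B0: {c,n,s} / ∅
  B1: {d,n} / ∅
  B2: {d} / {c,n}
  B3: {d} / {d,s}
  B4: {c,d} / {c,s}
  B5: {c,s} / ∅

Live sets:
  B0: in=∅ out={c,n,s}
  B1: in={c,s} out={c,d,s}
  B2: in={c,n,s} out={c,d,s}
  B3: in={d,s} out=∅
  B4: in={c,s} out=∅
  B5: in=∅ out=∅

Interfere edges:
  c↔{d,n,s}
  d↔{c,s}
  n↔{c,s}
  s↔{c,d,n}

N(n) = ["c", "s"]

Answer: ["c", "s"]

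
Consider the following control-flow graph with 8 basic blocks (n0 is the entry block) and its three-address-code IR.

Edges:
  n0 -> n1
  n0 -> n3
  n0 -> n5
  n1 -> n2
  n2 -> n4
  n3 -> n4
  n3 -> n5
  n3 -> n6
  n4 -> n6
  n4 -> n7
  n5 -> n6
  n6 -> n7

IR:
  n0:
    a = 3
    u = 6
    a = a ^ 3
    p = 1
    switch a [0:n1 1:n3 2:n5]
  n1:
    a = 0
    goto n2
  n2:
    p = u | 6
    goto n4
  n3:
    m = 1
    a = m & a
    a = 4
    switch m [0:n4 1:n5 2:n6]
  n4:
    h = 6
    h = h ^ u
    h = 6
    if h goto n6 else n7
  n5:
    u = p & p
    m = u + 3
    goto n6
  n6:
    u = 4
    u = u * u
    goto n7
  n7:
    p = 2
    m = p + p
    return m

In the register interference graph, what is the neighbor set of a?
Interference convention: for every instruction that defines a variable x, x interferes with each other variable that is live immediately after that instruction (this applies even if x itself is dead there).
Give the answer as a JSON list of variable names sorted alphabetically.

Block summaries:
  n0: def={a,p,u} ue=∅
  n1: def={a} ue=∅
  n2: def={p} ue={u}
  n3: def={a,m} ue={a}
  n4: def={h} ue={u}
  n5: def={m,u} ue={p}
  n6: def={u} ue=∅
  n7: def={m,p} ue=∅

Liveness:
  n0: in=∅ out={a,p,u}
  n1: in={u} out={u}
  n2: in={u} out={u}
  n3: in={a,p,u} out={p,u}
  n4: in={u} out=∅
  n5: in={p} out=∅
  n6: in=∅ out=∅
  n7: in=∅ out=∅

Interfere edges:
  a: {m,p,u}
  h: {u}
  m: {a,p,u}
  p: {a,m,u}
  u: {a,h,m,p}

N(a) = ["m", "p", "u"]

Answer: ["m", "p", "u"]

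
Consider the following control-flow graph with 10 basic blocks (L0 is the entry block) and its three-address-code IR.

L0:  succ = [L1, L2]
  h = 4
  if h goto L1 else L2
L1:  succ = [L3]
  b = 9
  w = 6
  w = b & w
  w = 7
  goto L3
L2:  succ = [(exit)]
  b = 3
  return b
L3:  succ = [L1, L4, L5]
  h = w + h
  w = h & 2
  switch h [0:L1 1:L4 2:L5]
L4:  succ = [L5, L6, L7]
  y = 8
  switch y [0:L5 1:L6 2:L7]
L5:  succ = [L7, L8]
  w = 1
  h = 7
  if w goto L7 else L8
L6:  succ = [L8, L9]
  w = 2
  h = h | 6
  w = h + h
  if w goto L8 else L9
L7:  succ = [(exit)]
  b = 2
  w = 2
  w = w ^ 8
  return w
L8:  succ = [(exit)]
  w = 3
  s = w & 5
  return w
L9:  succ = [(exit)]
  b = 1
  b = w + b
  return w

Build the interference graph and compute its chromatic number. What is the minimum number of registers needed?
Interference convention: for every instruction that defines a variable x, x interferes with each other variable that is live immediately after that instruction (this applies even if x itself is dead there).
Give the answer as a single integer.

Block summaries:
  L0 def {h} use ∅
  L1 def {b,w} use ∅
  L2 def {b} use ∅
  L3 def {h,w} use {h,w}
  L4 def {y} use ∅
  L5 def {h,w} use ∅
  L6 def {h,w} use {h}
  L7 def {b,w} use ∅
  L8 def {s,w} use ∅
  L9 def {b} use {w}

Liveness:
  L0: in=∅ out={h}
  L1: in={h} out={h,w}
  L2: in=∅ out=∅
  L3: in={h,w} out={h}
  L4: in={h} out={h}
  L5: in=∅ out=∅
  L6: in={h} out={w}
  L7: in=∅ out=∅
  L8: in=∅ out=∅
  L9: in={w} out=∅

Interfere edges:
  b — {h,w}
  h — {b,w,y}
  s — {w}
  w — {b,h,s}
  y — {h}

Chromatic number:
  lower bound: {b,h,w} mutually conflict ⇒ χ ≥ 3
  3-colouring: R0={h,s}  R1={w,y}  R2={b}
  χ = 3

Answer: 3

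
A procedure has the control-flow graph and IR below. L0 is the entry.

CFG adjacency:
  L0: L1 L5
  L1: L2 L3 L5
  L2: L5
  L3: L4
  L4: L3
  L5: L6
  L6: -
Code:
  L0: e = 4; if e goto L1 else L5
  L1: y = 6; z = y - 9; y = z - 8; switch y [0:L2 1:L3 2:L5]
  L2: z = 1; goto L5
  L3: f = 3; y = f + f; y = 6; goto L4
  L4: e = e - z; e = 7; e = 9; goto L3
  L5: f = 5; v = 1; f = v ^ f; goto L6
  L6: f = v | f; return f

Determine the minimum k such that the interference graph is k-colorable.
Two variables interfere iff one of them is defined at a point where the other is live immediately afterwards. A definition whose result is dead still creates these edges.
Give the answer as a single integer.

def/use:
  L0: def={e} ue=∅
  L1: def={y,z} ue=∅
  L2: def={z} ue=∅
  L3: def={f,y} ue=∅
  L4: def={e} ue={e,z}
  L5: def={f,v} ue=∅
  L6: def={f} ue={f,v}

Liveness:
  L0: in=∅ out={e}
  L1: in={e} out={e,z}
  L2: in=∅ out=∅
  L3: in={e,z} out={e,z}
  L4: in={e,z} out={e,z}
  L5: in=∅ out={f,v}
  L6: in={f,v} out=∅

Conflict graph:
  e↔{f,y,z}
  f↔{e,v,z}
  v↔{f}
  y↔{e,z}
  z↔{e,f,y}

Colouring:
  clique {e,f,z} ⇒ need ≥ 3
  assign e→r0 f→r1 v→r0 y→r1 z→r2 — no edge inside a register ⇒ χ ≤ 3
  χ = 3

Answer: 3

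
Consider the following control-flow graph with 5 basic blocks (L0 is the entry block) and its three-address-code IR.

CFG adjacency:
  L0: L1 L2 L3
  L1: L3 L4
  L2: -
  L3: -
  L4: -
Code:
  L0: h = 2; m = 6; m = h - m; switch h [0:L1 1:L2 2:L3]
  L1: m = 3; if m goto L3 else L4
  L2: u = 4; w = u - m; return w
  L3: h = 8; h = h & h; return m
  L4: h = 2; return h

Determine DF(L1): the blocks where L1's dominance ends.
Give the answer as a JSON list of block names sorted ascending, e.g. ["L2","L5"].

idom tree: L1←L0 L2←L0 L3←L0 L4←L1
Dom at joins:
  L3: preds {L0,L1}: {L0} ∩ {L0,L1} = {L0}; idom=L0

DF walk-up:
  join L3 pred L0: · stop@L0
  join L3 pred L1: L1 stop@L0
  DF(L0)=∅
  DF(L1)={L3}
  DF(L2)=∅
  DF(L3)=∅
  DF(L4)=∅

DF(L1) = ["L3"]

Answer: ["L3"]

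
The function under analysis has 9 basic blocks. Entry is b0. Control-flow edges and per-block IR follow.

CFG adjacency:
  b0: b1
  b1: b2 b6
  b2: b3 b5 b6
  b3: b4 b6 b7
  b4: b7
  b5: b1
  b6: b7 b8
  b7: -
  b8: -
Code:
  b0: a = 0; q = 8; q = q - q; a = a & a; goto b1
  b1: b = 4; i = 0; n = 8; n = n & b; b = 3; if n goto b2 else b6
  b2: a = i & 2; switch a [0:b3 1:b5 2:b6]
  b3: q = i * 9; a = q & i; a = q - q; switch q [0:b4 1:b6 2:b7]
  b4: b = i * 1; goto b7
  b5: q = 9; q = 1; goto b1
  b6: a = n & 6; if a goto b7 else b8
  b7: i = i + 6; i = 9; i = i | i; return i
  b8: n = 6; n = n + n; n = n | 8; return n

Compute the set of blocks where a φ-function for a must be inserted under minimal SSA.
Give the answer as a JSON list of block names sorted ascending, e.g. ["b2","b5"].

Answer: ["b1", "b6", "b7"]

Analysis:
idom tree: b1←b0 b2←b1 b3←b2 b4←b3 b5←b2 b6←b1 b7←b1 b8←b6
Dom∩ at merges:
  b1: preds {b0,b5}: {b0} ∩ {b0,b1,b2,b5} = {b0}; idom=b0
  b6: preds {b1,b2,b3}: {b0,b1} ∩ {b0,b1,b2} ∩ {b0,b1,b2,b3} = {b0,b1}; idom=b1
  b7: preds {b3,b4,b6}: {b0,b1,b2,b3} ∩ {b0,b1,b2,b3,b4} ∩ {b0,b1,b6} = {b0,b1}; idom=b1

Frontier:
  b1←b0: walk · to b0
  b1←b5: walk b5→b2→b1 to b0
  b6←b1: walk · to b1
  b6←b2: walk b2 to b1
  b6←b3: walk b3→b2 to b1
  b7←b3: walk b3→b2 to b1
  b7←b4: walk b4→b3→b2 to b1
  b7←b6: walk b6 to b1
  DF(b0)=∅
  DF(b1)={b1}
  DF(b2)={b1,b6,b7}
  DF(b3)={b6,b7}
  DF(b4)={b7}
  DF(b5)={b1}
  DF(b6)={b7}
  DF(b7)=∅
  DF(b8)=∅

φ for a: defs {b0,b2,b3,b6}
  DF⁺ = {b1,b6,b7}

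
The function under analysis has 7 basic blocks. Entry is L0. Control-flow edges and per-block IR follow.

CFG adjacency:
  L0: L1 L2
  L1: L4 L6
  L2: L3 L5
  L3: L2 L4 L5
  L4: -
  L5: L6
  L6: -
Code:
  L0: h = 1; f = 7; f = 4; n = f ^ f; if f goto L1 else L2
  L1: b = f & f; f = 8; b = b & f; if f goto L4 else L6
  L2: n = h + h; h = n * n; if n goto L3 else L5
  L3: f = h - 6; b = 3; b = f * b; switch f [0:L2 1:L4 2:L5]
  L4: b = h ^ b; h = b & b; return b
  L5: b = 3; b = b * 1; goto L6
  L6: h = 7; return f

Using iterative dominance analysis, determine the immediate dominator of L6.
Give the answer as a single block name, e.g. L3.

Answer: L0

Derivation:
idom tree: L1←L0 L2←L0 L3←L2 L4←L0 L5←L2 L6←L0
Join-block Dom:
  L2: preds {L0,L3}: {L0} ∩ {L0,L2,L3} = {L0}; idom=L0
  L4: preds {L1,L3}: {L0,L1} ∩ {L0,L2,L3} = {L0}; idom=L0
  L5: preds {L2,L3}: {L0,L2} ∩ {L0,L2,L3} = {L0,L2}; idom=L2
  L6: preds {L1,L5}: {L0,L1} ∩ {L0,L2,L5} = {L0}; idom=L0

idom(L6) = L0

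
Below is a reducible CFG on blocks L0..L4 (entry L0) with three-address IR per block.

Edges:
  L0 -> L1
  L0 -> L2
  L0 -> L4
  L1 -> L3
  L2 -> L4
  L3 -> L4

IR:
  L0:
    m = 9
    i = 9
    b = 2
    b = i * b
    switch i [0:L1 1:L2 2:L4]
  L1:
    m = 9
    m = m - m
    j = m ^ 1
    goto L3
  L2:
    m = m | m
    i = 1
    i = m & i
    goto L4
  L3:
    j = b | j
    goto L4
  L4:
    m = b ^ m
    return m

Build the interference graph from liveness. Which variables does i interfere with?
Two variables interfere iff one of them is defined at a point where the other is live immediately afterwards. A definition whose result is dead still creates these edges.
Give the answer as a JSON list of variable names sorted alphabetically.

Answer: ["b", "m"]

Analysis:
def/use:
  L0: {b,i,m} / ∅
  L1: {j,m} / ∅
  L2: {i,m} / {m}
  L3: {j} / {b,j}
  L4: {m} / {b,m}

Liveness:
  L0: in=∅ out={b,m}
  L1: in={b} out={b,j,m}
  L2: in={b,m} out={b,m}
  L3: in={b,j,m} out={b,m}
  L4: in={b,m} out=∅

Interference:
  b↔{i,j,m}
  i↔{b,m}
  j↔{b,m}
  m↔{b,i,j}

N(i) = ["b", "m"]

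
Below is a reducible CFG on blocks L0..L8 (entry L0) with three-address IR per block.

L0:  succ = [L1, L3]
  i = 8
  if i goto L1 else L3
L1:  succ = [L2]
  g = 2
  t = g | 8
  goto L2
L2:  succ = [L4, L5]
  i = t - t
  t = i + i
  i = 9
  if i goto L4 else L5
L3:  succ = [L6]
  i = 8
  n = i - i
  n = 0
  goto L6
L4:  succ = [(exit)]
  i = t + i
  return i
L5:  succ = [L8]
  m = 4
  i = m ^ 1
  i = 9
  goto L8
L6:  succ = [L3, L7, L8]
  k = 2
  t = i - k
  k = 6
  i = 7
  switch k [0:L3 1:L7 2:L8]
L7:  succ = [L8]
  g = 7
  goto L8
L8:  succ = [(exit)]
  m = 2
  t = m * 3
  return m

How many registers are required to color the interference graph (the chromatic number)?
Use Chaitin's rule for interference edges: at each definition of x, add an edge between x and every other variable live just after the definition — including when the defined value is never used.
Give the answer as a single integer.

Block summaries:
  L0: {i} / ∅
  L1: {g,t} / ∅
  L2: {i,t} / {t}
  L3: {i,n} / ∅
  L4: {i} / {i,t}
  L5: {i,m} / ∅
  L6: {i,k,t} / {i}
  L7: {g} / ∅
  L8: {m,t} / ∅

Backward fixpoint:
  L0: in=∅ out=∅
  L1: in=∅ out={t}
  L2: in={t} out={i,t}
  L3: in=∅ out={i}
  L4: in={i,t} out=∅
  L5: in=∅ out=∅
  L6: in={i} out=∅
  L7: in=∅ out=∅
  L8: in=∅ out=∅

Conflict graph:
  g — ∅
  i — {k,n,t}
  k — {i}
  m — {t}
  n — {i}
  t — {i,m}

Colouring:
  lower bound: {i,k} mutually conflict ⇒ χ ≥ 2
  2-colouring: R0={g,i,m}  R1={k,n,t}
  χ = 2

Answer: 2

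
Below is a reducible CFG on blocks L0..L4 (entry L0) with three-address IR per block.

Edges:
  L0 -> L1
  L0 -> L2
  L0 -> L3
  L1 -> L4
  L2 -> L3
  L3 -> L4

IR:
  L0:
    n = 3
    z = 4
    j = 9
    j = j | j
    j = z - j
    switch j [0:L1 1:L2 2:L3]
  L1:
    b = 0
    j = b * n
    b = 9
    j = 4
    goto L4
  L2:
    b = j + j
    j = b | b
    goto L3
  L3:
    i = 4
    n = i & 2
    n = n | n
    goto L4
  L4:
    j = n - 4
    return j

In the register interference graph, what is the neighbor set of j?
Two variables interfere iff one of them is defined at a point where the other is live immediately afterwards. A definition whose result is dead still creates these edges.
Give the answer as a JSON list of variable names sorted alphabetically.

Per-block:
  L0: {j,n,z} / ∅
  L1: {b,j} / {n}
  L2: {b,j} / {j}
  L3: {i,n} / ∅
  L4: {j} / {n}

Live sets:
  live L0: ∅→{j,n}
  live L1: {n}→{n}
  live L2: {j}→∅
  live L3: ∅→{n}
  live L4: {n}→∅

Interfere edges:
  b: {n}
  i: ∅
  j: {n,z}
  n: {b,j,z}
  z: {j,n}

N(j) = ["n", "z"]

Answer: ["n", "z"]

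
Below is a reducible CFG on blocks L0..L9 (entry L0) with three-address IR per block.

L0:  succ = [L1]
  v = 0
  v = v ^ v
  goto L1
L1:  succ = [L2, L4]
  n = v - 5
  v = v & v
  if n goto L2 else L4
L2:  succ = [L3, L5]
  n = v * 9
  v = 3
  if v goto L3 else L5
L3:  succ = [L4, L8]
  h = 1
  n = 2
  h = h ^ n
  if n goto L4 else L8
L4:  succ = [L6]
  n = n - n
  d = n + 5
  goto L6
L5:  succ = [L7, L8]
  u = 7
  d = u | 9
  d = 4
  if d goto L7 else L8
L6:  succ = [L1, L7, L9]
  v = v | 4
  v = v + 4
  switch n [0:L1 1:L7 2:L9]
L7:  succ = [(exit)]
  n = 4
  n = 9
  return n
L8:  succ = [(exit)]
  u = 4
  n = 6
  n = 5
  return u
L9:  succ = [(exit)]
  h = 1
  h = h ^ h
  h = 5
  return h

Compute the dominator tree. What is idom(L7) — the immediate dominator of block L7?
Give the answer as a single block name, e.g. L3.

Answer: L1

Analysis:
idom tree: L1←L0 L2←L1 L3←L2 L4←L1 L5←L2 L6←L4 L7←L1 L8←L2 L9←L6
Join-block Dom:
  L1: preds {L0,L6}: {L0} ∩ {L0,L1,L4,L6} = {L0}; idom=L0
  L4: preds {L1,L3}: {L0,L1} ∩ {L0,L1,L2,L3} = {L0,L1}; idom=L1
  L7: preds {L5,L6}: {L0,L1,L2,L5} ∩ {L0,L1,L4,L6} = {L0,L1}; idom=L1
  L8: preds {L3,L5}: {L0,L1,L2,L3} ∩ {L0,L1,L2,L5} = {L0,L1,L2}; idom=L2

idom(L7) = L1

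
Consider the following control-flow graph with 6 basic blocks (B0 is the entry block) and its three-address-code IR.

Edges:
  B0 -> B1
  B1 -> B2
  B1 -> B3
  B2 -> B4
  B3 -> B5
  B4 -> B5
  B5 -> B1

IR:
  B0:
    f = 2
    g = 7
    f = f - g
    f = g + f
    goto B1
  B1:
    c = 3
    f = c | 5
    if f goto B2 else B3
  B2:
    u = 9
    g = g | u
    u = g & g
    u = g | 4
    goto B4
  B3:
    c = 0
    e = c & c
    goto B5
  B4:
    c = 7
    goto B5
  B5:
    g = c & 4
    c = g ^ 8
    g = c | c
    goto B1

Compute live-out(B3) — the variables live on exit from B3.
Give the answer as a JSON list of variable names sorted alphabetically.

Answer: ["c"]

Working:
def/use:
  B0: {f,g} / ∅
  B1: {c,f} / ∅
  B2: {g,u} / {g}
  B3: {c,e} / ∅
  B4: {c} / ∅
  B5: {c,g} / {c}

Liveness:
  live B0: ∅→{g}
  live B1: {g}→{g}
  live B2: {g}→∅
  live B3: ∅→{c}
  live B4: ∅→{c}
  live B5: {c}→{g}

live-out(B3) = ["c"]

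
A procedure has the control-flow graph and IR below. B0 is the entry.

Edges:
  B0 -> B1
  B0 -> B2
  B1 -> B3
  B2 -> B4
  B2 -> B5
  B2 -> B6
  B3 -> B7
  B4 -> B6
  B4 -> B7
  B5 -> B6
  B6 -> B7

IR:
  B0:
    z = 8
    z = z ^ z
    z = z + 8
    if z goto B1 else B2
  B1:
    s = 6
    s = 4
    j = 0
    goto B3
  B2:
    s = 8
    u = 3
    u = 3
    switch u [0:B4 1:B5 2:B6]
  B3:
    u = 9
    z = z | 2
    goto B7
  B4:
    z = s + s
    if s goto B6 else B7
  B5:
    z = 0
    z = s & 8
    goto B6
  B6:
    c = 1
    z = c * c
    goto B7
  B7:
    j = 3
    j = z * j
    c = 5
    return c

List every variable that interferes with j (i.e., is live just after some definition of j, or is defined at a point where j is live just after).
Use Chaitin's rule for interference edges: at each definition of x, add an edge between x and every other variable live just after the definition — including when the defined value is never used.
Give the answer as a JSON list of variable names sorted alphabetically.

Per-block:
  B0: {z} / ∅
  B1: {j,s} / ∅
  B2: {s,u} / ∅
  B3: {u,z} / {z}
  B4: {z} / {s}
  B5: {z} / {s}
  B6: {c,z} / ∅
  B7: {c,j} / {z}

Backward fixpoint:
  live B0: ∅→{z}
  live B1: {z}→{z}
  live B2: ∅→{s}
  live B3: {z}→{z}
  live B4: {s}→{z}
  live B5: {s}→∅
  live B6: ∅→{z}
  live B7: {z}→∅

Interfere edges:
  c: ∅
  j: {z}
  s: {u,z}
  u: {s,z}
  z: {j,s,u}

N(j) = ["z"]

Answer: ["z"]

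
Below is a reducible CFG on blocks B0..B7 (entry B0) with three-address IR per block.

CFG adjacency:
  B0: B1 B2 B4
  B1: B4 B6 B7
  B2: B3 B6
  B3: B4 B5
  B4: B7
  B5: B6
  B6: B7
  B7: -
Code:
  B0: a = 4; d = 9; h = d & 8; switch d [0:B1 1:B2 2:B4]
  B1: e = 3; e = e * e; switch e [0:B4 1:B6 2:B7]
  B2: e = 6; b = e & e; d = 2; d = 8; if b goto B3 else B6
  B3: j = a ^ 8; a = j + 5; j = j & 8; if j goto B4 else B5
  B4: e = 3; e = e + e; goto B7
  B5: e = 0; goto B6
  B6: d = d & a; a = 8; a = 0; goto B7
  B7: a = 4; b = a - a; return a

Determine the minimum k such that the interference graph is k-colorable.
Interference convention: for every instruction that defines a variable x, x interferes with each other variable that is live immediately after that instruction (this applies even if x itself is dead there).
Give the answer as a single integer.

def/use:
  B0 def {a,d,h} use ∅
  B1 def {e} use ∅
  B2 def {b,d,e} use ∅
  B3 def {a,j} use {a}
  B4 def {e} use ∅
  B5 def {e} use ∅
  B6 def {a,d} use {a,d}
  B7 def {a,b} use ∅

Liveness:
  B0: in=∅ out={a,d}
  B1: in={a,d} out={a,d}
  B2: in={a} out={a,d}
  B3: in={a,d} out={a,d}
  B4: in=∅ out=∅
  B5: in={a,d} out={a,d}
  B6: in={a,d} out=∅
  B7: in=∅ out=∅

Interference:
  a↔{b,d,e,h,j}
  b↔{a,d}
  d↔{a,b,e,h,j}
  e↔{a,d}
  h↔{a,d}
  j↔{a,d}

Chromatic number:
  lower bound: {a,b,d} mutually conflict ⇒ χ ≥ 3
  3-colouring: r0={a}  r1={d}  r2={b,e,h,j}
  χ = 3

Answer: 3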